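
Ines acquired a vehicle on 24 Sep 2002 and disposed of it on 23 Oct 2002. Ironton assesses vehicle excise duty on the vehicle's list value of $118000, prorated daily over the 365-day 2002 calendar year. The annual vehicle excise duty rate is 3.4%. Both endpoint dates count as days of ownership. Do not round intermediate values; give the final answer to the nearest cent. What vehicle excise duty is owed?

$329.75

Days held (24 Sep – 23 Oct 2002): 30 out of 365
Tax = $118000 × 3.4% × 30/365 = $329.7534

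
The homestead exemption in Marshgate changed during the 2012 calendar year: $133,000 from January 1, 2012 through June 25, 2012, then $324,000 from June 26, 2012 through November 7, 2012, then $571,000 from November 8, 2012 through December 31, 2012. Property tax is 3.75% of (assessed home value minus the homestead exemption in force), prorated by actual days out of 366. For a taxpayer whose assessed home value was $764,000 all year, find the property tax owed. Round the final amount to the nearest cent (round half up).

$18,597.23

January 1 – June 25, 2012: 177 days, exemption $133,000 → ($764,000 − $133,000) × 3.75% × 177/366 = $11,443.3402
June 26 – November 7, 2012: 135 days, exemption $324,000 → ($764,000 − $324,000) × 3.75% × 135/366 = $6,086.0656
November 8 – December 31, 2012: 54 days, exemption $571,000 → ($764,000 − $571,000) × 3.75% × 54/366 = $1,067.8279
Total = $18,597.2336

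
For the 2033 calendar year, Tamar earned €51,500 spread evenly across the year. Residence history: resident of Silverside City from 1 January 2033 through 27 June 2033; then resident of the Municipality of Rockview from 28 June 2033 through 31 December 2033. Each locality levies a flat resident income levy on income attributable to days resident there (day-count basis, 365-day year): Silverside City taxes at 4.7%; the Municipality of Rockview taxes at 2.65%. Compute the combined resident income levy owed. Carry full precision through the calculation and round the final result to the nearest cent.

Silverside City, 1 January – 27 June 2033: 178 days → €51,500 × 4.7% × 178/365 = €1,180.4082
The Municipality of Rockview, 28 June – 31 December 2033: 187 days → €51,500 × 2.65% × 187/365 = €699.2007
Total = €1,879.6089

€1,879.61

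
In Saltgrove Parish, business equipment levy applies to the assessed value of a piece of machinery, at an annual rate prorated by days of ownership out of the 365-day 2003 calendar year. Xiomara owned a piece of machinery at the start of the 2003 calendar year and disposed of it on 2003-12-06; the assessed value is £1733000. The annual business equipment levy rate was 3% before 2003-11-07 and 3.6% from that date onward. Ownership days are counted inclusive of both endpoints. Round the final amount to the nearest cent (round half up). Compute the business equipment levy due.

£49283.67

2003-01-01 to 2003-11-06: 310 days at 3% → £1733000 × 3% × 310/365 = £44155.8904
2003-11-07 to 2003-12-06: 30 days at 3.6% → £1733000 × 3.6% × 30/365 = £5127.7808
Total = £49283.6712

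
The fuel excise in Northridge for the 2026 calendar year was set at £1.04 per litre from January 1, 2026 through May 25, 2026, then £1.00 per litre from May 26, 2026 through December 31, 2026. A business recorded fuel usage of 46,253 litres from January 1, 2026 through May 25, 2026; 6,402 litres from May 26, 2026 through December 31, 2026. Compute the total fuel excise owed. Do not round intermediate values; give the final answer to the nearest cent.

January 1 – May 25, 2026: 46,253 litres at £1.04/litre → £48,103.12
May 26 – December 31, 2026: 6,402 litres at £1.00/litre → £6,402.00

£54,505.12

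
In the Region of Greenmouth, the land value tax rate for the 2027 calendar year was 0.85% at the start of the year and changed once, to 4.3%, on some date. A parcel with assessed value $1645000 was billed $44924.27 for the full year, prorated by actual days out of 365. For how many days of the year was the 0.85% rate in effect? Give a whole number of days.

Let d = days at the first rate; then 365 − d days at the second rate.
$1645000 × [0.85%·d + 4.3%·(365−d)] / 365 = $44924.27
Solving gives d = 166, so the new rate took effect on 16 Jun 2027.

166 days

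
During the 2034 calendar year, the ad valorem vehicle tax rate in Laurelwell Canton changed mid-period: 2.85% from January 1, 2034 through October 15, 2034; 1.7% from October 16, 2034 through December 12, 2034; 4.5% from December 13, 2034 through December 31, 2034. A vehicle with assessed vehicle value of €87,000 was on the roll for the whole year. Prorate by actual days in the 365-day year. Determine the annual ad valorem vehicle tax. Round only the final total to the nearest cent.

January 1 – October 15, 2034: 288 days at 2.85% → €87,000 × 2.85% × 288/365 = €1,956.4274
October 16 – December 12, 2034: 58 days at 1.7% → €87,000 × 1.7% × 58/365 = €235.0192
December 13 – December 31, 2034: 19 days at 4.5% → €87,000 × 4.5% × 19/365 = €203.7945
Total = €2,395.2411

€2,395.24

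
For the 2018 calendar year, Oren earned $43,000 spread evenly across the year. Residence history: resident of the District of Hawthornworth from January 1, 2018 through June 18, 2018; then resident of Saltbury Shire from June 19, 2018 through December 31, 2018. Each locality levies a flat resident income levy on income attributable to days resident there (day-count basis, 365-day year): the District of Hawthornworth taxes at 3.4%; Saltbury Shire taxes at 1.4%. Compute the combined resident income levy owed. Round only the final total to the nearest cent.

$1,000.19

The District of Hawthornworth, January 1 – June 18, 2018: 169 days → $43,000 × 3.4% × 169/365 = $676.9260
Saltbury Shire, June 19 – December 31, 2018: 196 days → $43,000 × 1.4% × 196/365 = $323.2658
Total = $1,000.1918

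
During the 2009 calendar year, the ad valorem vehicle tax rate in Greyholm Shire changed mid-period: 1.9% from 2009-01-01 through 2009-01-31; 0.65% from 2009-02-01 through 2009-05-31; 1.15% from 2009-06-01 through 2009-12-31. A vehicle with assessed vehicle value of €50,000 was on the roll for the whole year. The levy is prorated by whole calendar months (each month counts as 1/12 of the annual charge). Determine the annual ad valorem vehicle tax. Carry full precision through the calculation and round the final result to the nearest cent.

€522.92

2009-01-01 to 2009-01-31: 1 month at 1.9% → €50,000 × 1.9% × 1/12 = €79.1667
2009-02-01 to 2009-05-31: 4 months at 0.65% → €50,000 × 0.65% × 4/12 = €108.3333
2009-06-01 to 2009-12-31: 7 months at 1.15% → €50,000 × 1.15% × 7/12 = €335.4167
Total = €522.9167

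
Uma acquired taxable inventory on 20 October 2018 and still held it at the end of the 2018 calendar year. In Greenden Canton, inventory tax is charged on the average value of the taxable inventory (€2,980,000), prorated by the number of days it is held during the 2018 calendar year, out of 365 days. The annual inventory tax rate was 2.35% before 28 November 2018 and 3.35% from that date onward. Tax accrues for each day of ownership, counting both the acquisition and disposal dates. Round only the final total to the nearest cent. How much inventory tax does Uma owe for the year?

€16,781.89

20 October – 27 November 2018: 39 days at 2.35% → €2,980,000 × 2.35% × 39/365 = €7,482.6575
28 November – 31 December 2018: 34 days at 3.35% → €2,980,000 × 3.35% × 34/365 = €9,299.2329
Total = €16,781.8904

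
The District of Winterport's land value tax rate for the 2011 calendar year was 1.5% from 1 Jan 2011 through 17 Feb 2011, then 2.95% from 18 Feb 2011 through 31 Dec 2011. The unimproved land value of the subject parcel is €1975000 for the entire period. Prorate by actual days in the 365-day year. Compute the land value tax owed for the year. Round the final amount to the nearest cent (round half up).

€54496.47

1 Jan – 17 Feb 2011: 48 days at 1.5% → €1975000 × 1.5% × 48/365 = €3895.8904
18 Feb – 31 Dec 2011: 317 days at 2.95% → €1975000 × 2.95% × 317/365 = €50600.5822
Total = €54496.4726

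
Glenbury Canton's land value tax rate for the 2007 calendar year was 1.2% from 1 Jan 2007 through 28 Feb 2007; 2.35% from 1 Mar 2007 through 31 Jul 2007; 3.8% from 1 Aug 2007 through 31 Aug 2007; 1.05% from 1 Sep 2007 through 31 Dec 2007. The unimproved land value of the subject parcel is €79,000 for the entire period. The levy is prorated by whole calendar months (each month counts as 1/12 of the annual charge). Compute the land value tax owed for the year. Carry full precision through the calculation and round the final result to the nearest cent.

1 Jan – 28 Feb 2007: 2 months at 1.2% → €79,000 × 1.2% × 2/12 = €158.0000
1 Mar – 31 Jul 2007: 5 months at 2.35% → €79,000 × 2.35% × 5/12 = €773.5417
1 Aug – 31 Aug 2007: 1 month at 3.8% → €79,000 × 3.8% × 1/12 = €250.1667
1 Sep – 31 Dec 2007: 4 months at 1.05% → €79,000 × 1.05% × 4/12 = €276.5000
Total = €1,458.2083

€1,458.21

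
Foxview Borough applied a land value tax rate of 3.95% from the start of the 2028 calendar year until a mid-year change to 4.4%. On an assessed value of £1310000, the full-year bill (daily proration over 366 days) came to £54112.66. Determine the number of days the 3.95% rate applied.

Let d = days at the first rate; then 366 − d days at the second rate.
£1310000 × [3.95%·d + 4.4%·(366−d)] / 366 = £54112.66
Solving gives d = 219, so the new rate took effect on August 7, 2028.

219 days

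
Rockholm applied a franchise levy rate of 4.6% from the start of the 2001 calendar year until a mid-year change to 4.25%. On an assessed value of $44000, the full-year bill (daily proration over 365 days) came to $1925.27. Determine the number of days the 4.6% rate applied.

131 days

Let d = days at the first rate; then 365 − d days at the second rate.
$44000 × [4.6%·d + 4.25%·(365−d)] / 365 = $1925.27
Solving gives d = 131, so the new rate took effect on May 12, 2001.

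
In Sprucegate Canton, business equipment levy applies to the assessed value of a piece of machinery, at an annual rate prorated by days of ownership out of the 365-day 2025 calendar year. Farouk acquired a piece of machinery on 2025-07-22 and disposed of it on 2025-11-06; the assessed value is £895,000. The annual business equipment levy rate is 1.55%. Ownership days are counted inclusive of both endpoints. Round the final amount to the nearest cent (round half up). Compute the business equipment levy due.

Days held (2025-07-22 to 2025-11-06): 108 out of 365
Tax = £895,000 × 1.55% × 108/365 = £4,104.7397

£4,104.74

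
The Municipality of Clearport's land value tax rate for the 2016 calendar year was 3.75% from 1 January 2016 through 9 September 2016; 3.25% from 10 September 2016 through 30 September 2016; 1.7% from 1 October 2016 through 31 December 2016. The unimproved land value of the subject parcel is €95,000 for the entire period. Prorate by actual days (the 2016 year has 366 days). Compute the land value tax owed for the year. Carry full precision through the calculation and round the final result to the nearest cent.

€3,045.71

1 January – 9 September 2016: 253 days at 3.75% → €95,000 × 3.75% × 253/366 = €2,462.6025
10 September – 30 September 2016: 21 days at 3.25% → €95,000 × 3.25% × 21/366 = €177.1516
1 October – 31 December 2016: 92 days at 1.7% → €95,000 × 1.7% × 92/366 = €405.9563
Total = €3,045.7104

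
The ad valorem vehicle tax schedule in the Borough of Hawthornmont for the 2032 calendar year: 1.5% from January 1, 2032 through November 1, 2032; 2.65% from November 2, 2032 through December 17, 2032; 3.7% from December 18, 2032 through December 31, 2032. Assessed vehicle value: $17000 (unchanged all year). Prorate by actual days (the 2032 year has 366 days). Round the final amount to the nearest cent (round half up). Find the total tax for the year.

$293.88

January 1 – November 1, 2032: 306 days at 1.5% → $17000 × 1.5% × 306/366 = $213.1967
November 2 – December 17, 2032: 46 days at 2.65% → $17000 × 2.65% × 46/366 = $56.6202
December 18 – December 31, 2032: 14 days at 3.7% → $17000 × 3.7% × 14/366 = $24.0601
Total = $293.8770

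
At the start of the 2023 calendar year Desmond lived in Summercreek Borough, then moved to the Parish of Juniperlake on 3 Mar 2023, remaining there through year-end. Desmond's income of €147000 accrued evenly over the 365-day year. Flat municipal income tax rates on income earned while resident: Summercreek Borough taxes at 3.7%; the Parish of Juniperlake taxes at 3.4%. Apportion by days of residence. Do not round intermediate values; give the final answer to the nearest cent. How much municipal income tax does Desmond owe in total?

Summercreek Borough, 1 Jan – 2 Mar 2023: 61 days → €147000 × 3.7% × 61/365 = €908.9836
The Parish of Juniperlake, 3 Mar – 31 Dec 2023: 304 days → €147000 × 3.4% × 304/365 = €4162.7178
Total = €5071.7014

€5071.70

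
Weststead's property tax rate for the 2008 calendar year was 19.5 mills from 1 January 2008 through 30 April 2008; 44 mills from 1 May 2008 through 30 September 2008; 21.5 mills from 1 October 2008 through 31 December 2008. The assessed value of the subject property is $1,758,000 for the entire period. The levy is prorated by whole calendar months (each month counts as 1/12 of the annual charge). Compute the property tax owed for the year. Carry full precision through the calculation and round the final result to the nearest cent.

$53,106.25

1 January – 30 April 2008: 4 months at 19.5 mills → $1,758,000 × 1.95% × 4/12 = $11,427.0000
1 May – 30 September 2008: 5 months at 44 mills → $1,758,000 × 4.4% × 5/12 = $32,230.0000
1 October – 31 December 2008: 3 months at 21.5 mills → $1,758,000 × 2.15% × 3/12 = $9,449.2500
Total = $53,106.2500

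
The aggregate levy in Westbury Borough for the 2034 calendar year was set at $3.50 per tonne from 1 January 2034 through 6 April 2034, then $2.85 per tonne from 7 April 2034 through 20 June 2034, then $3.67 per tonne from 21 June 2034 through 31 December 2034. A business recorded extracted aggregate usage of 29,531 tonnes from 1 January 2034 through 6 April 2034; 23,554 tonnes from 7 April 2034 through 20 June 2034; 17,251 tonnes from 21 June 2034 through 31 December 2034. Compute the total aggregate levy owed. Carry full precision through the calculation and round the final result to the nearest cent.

1 January – 6 April 2034: 29,531 tonnes at $3.50/tonne → $103,358.50
7 April – 20 June 2034: 23,554 tonnes at $2.85/tonne → $67,128.90
21 June – 31 December 2034: 17,251 tonnes at $3.67/tonne → $63,311.17

$233,798.57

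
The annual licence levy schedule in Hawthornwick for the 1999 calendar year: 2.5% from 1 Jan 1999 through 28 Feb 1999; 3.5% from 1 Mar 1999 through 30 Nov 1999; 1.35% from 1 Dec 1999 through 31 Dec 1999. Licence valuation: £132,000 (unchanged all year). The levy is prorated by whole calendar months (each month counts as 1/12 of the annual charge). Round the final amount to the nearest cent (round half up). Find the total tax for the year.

£4,163.50

1 Jan – 28 Feb 1999: 2 months at 2.5% → £132,000 × 2.5% × 2/12 = £550.0000
1 Mar – 30 Nov 1999: 9 months at 3.5% → £132,000 × 3.5% × 9/12 = £3,465.0000
1 Dec – 31 Dec 1999: 1 month at 1.35% → £132,000 × 1.35% × 1/12 = £148.5000
Total = £4,163.5000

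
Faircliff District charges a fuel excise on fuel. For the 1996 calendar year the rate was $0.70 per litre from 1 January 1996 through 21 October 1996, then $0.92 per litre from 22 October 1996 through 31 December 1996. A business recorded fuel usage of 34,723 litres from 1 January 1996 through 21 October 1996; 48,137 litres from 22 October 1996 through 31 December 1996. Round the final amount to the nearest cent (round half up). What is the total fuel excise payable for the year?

1 January – 21 October 1996: 34,723 litres at $0.70/litre → $24306.10
22 October – 31 December 1996: 48,137 litres at $0.92/litre → $44286.04

$68592.14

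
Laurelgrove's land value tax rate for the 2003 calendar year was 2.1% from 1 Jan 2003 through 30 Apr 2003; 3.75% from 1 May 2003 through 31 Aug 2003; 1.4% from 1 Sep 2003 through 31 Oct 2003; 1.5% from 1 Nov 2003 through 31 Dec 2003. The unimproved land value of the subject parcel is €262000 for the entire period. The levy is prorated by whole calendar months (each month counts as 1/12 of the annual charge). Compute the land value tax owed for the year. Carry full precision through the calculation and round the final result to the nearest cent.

1 Jan – 30 Apr 2003: 4 months at 2.1% → €262000 × 2.1% × 4/12 = €1834.0000
1 May – 31 Aug 2003: 4 months at 3.75% → €262000 × 3.75% × 4/12 = €3275.0000
1 Sep – 31 Oct 2003: 2 months at 1.4% → €262000 × 1.4% × 2/12 = €611.3333
1 Nov – 31 Dec 2003: 2 months at 1.5% → €262000 × 1.5% × 2/12 = €655.0000
Total = €6375.3333

€6375.33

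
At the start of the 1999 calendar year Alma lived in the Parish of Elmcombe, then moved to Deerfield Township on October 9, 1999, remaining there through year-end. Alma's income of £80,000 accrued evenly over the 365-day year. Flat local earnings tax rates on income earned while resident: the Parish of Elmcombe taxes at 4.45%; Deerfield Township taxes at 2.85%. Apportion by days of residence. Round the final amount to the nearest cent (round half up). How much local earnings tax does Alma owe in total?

The Parish of Elmcombe, January 1 – October 8, 1999: 281 days → £80,000 × 4.45% × 281/365 = £2,740.7123
Deerfield Township, October 9 – December 31, 1999: 84 days → £80,000 × 2.85% × 84/365 = £524.7123
Total = £3,265.4247

£3,265.42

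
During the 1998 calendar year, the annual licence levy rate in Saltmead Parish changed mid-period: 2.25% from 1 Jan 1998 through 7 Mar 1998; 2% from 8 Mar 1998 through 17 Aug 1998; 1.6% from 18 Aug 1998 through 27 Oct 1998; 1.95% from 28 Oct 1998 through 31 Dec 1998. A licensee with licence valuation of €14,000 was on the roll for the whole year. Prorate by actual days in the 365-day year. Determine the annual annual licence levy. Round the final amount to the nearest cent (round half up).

€274.19

1 Jan – 7 Mar 1998: 66 days at 2.25% → €14,000 × 2.25% × 66/365 = €56.9589
8 Mar – 17 Aug 1998: 163 days at 2% → €14,000 × 2% × 163/365 = €125.0411
18 Aug – 27 Oct 1998: 71 days at 1.6% → €14,000 × 1.6% × 71/365 = €43.5726
28 Oct – 31 Dec 1998: 65 days at 1.95% → €14,000 × 1.95% × 65/365 = €48.6164
Total = €274.1890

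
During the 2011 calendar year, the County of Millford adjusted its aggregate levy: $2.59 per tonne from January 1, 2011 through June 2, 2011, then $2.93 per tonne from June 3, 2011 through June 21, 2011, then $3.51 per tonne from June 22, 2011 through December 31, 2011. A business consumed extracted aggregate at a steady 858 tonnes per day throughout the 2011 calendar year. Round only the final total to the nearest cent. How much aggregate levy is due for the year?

$968999.46

January 1 – June 2, 2011: 153 days × 858 tonnes/day = 131,274 tonnes at $2.59/tonne → $339999.66
June 3 – June 21, 2011: 19 days × 858 tonnes/day = 16,302 tonnes at $2.93/tonne → $47764.86
June 22 – December 31, 2011: 193 days × 858 tonnes/day = 165,594 tonnes at $3.51/tonne → $581234.94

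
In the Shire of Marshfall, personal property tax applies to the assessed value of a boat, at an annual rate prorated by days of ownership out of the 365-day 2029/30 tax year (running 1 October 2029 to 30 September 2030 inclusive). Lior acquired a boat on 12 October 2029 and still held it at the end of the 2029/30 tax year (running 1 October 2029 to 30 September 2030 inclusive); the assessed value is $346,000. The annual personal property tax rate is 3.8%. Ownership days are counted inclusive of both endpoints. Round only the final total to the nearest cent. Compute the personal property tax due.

$12,751.76

Days held (12 October 2029 – 30 September 2030): 354 out of 365
Tax = $346,000 × 3.8% × 354/365 = $12,751.7589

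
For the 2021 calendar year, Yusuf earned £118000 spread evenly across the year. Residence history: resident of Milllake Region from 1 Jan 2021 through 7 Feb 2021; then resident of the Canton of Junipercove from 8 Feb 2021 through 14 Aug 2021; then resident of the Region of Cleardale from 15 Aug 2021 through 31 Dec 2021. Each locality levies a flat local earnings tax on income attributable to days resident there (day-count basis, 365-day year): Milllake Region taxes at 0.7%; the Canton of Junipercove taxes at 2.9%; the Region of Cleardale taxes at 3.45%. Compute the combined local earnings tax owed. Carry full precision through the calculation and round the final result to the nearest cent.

£3398.88

Milllake Region, 1 Jan – 7 Feb 2021: 38 days → £118000 × 0.7% × 38/365 = £85.9945
The Canton of Junipercove, 8 Feb – 14 Aug 2021: 188 days → £118000 × 2.9% × 188/365 = £1762.5644
The Region of Cleardale, 15 Aug – 31 Dec 2021: 139 days → £118000 × 3.45% × 139/365 = £1550.3260
Total = £3398.8849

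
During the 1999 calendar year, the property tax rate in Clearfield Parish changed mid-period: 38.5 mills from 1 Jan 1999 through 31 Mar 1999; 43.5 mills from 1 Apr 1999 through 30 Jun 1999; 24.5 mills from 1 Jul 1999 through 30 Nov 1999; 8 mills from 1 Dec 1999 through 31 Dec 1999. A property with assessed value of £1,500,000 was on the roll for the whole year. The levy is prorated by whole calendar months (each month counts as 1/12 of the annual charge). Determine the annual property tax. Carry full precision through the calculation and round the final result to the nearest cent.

1 Jan – 31 Mar 1999: 3 months at 38.5 mills → £1,500,000 × 3.85% × 3/12 = £14,437.5000
1 Apr – 30 Jun 1999: 3 months at 43.5 mills → £1,500,000 × 4.35% × 3/12 = £16,312.5000
1 Jul – 30 Nov 1999: 5 months at 24.5 mills → £1,500,000 × 2.45% × 5/12 = £15,312.5000
1 Dec – 31 Dec 1999: 1 month at 8 mills → £1,500,000 × 0.8% × 1/12 = £1,000.0000
Total = £47,062.5000

£47,062.50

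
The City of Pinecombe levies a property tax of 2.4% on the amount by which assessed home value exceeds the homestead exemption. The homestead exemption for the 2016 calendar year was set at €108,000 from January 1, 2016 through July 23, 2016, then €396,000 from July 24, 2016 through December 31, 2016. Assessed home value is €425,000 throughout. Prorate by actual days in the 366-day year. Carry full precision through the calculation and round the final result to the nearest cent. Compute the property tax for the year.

€4,567.48

January 1 – July 23, 2016: 205 days, exemption €108,000 → (€425,000 − €108,000) × 2.4% × 205/366 = €4,261.3115
July 24 – December 31, 2016: 161 days, exemption €396,000 → (€425,000 − €396,000) × 2.4% × 161/366 = €306.1639
Total = €4,567.4754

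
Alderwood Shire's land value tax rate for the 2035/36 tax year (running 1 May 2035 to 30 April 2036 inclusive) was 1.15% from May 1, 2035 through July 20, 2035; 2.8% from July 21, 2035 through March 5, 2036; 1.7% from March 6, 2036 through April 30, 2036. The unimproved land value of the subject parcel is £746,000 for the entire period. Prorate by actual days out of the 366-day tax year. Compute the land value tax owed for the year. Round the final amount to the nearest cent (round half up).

May 1 – July 20, 2035: 81 days at 1.15% → £746,000 × 1.15% × 81/366 = £1,898.6311
July 21, 2035 – March 5, 2036: 229 days at 2.8% → £746,000 × 2.8% × 229/366 = £13,069.2678
March 6 – April 30, 2036: 56 days at 1.7% → £746,000 × 1.7% × 56/366 = £1,940.4153
Total = £16,908.3142

£16,908.31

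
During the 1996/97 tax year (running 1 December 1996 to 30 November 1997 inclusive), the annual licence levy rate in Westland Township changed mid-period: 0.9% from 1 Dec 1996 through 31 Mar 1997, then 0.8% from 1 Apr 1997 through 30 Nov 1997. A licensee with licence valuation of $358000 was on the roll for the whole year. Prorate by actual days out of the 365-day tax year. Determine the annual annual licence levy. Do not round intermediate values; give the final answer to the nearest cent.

1 Dec 1996 – 31 Mar 1997: 121 days at 0.9% → $358000 × 0.9% × 121/365 = $1068.1151
1 Apr – 30 Nov 1997: 244 days at 0.8% → $358000 × 0.8% × 244/365 = $1914.5644
Total = $2982.6795

$2982.68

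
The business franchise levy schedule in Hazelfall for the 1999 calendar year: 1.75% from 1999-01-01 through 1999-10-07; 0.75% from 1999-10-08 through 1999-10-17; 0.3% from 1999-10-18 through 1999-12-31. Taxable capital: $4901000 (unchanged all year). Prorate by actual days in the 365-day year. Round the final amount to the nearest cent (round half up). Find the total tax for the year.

$69822.47

1999-01-01 to 1999-10-07: 280 days at 1.75% → $4901000 × 1.75% × 280/365 = $65794.2466
1999-10-08 to 1999-10-17: 10 days at 0.75% → $4901000 × 0.75% × 10/365 = $1007.0548
1999-10-18 to 1999-12-31: 75 days at 0.3% → $4901000 × 0.3% × 75/365 = $3021.1644
Total = $69822.4658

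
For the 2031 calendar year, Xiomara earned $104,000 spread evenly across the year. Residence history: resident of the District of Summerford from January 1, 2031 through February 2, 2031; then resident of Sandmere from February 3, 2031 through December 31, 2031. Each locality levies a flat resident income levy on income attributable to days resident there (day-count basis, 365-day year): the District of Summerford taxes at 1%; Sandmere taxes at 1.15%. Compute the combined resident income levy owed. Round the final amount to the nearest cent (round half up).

$1,181.90

The District of Summerford, January 1 – February 2, 2031: 33 days → $104,000 × 1% × 33/365 = $94.0274
Sandmere, February 3 – December 31, 2031: 332 days → $104,000 × 1.15% × 332/365 = $1,087.8685
Total = $1,181.8959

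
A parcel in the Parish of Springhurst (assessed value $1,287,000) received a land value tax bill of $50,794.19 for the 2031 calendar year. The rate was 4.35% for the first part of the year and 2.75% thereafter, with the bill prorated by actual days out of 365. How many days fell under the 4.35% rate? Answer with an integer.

273 days

Let d = days at the first rate; then 365 − d days at the second rate.
$1,287,000 × [4.35%·d + 2.75%·(365−d)] / 365 = $50,794.19
Solving gives d = 273, so the new rate took effect on October 1, 2031.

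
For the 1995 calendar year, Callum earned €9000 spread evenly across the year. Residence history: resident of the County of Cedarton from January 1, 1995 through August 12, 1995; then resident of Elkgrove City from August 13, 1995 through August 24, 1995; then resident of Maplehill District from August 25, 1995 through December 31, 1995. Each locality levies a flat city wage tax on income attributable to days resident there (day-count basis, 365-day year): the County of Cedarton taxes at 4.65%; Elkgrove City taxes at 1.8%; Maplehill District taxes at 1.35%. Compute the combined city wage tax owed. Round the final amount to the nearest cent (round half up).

The County of Cedarton, January 1 – August 12, 1995: 224 days → €9000 × 4.65% × 224/365 = €256.8329
Elkgrove City, August 13 – August 24, 1995: 12 days → €9000 × 1.8% × 12/365 = €5.3260
Maplehill District, August 25 – December 31, 1995: 129 days → €9000 × 1.35% × 129/365 = €42.9411
Total = €305.1000

€305.10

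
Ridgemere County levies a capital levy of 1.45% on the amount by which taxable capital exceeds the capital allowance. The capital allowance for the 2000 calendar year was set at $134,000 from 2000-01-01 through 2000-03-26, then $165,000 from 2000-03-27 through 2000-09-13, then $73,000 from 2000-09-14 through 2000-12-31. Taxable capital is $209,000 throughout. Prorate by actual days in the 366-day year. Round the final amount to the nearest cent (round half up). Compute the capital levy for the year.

2000-01-01 to 2000-03-26: 86 days, exemption $134,000 → ($209,000 − $134,000) × 1.45% × 86/366 = $255.5328
2000-03-27 to 2000-09-13: 171 days, exemption $165,000 → ($209,000 − $165,000) × 1.45% × 171/366 = $298.0820
2000-09-14 to 2000-12-31: 109 days, exemption $73,000 → ($209,000 − $73,000) × 1.45% × 109/366 = $587.2896
Total = $1,140.9044

$1,140.90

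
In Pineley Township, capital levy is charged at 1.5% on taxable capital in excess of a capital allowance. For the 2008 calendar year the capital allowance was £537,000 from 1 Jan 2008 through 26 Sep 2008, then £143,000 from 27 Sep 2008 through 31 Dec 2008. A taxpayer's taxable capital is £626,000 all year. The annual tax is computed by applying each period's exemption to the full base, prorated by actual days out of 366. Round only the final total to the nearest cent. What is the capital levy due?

1 Jan – 26 Sep 2008: 270 days, exemption £537,000 → (£626,000 − £537,000) × 1.5% × 270/366 = £984.8361
27 Sep – 31 Dec 2008: 96 days, exemption £143,000 → (£626,000 − £143,000) × 1.5% × 96/366 = £1,900.3279
Total = £2,885.1639

£2,885.16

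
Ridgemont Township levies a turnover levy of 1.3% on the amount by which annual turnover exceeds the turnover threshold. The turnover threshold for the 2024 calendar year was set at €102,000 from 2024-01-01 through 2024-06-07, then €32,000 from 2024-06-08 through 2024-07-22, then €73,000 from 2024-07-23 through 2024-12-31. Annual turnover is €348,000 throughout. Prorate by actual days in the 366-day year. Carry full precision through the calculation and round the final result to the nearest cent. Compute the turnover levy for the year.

€3,476.75

2024-01-01 to 2024-06-07: 159 days, exemption €102,000 → (€348,000 − €102,000) × 1.3% × 159/366 = €1,389.2951
2024-06-08 to 2024-07-22: 45 days, exemption €32,000 → (€348,000 − €32,000) × 1.3% × 45/366 = €505.0820
2024-07-23 to 2024-12-31: 162 days, exemption €73,000 → (€348,000 − €73,000) × 1.3% × 162/366 = €1,582.3770
Total = €3,476.7541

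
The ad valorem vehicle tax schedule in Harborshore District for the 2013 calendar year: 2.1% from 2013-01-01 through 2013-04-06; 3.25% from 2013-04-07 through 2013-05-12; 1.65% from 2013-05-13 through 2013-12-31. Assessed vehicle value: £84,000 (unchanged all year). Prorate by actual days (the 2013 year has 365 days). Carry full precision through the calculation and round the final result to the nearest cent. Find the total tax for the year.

2013-01-01 to 2013-04-06: 96 days at 2.1% → £84,000 × 2.1% × 96/365 = £463.9562
2013-04-07 to 2013-05-12: 36 days at 3.25% → £84,000 × 3.25% × 36/365 = £269.2603
2013-05-13 to 2013-12-31: 233 days at 1.65% → £84,000 × 1.65% × 233/365 = £884.7616
Total = £1,617.9781

£1,617.98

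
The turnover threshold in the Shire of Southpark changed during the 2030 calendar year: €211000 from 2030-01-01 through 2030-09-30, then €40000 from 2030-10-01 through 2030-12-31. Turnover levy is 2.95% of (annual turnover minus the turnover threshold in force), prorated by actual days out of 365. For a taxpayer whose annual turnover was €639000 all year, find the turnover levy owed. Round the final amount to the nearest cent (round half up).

€13897.49

2030-01-01 to 2030-09-30: 273 days, exemption €211000 → (€639000 − €211000) × 2.95% × 273/365 = €9443.5562
2030-10-01 to 2030-12-31: 92 days, exemption €40000 → (€639000 − €40000) × 2.95% × 92/365 = €4453.9342
Total = €13897.4904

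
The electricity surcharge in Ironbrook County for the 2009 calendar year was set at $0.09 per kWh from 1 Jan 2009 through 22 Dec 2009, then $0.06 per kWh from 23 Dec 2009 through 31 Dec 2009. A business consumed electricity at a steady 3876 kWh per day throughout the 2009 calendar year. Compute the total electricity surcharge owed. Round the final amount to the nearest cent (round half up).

1 Jan – 22 Dec 2009: 356 days × 3876 kWh/day = 1,379,856 kWh at $0.09/kWh → $124187.04
23 Dec – 31 Dec 2009: 9 days × 3876 kWh/day = 34,884 kWh at $0.06/kWh → $2093.04

$126280.08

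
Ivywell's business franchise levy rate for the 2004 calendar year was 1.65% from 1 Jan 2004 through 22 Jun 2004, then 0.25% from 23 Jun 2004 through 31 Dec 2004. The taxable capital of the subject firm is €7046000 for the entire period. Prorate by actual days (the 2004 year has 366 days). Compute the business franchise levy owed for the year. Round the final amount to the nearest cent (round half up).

1 Jan – 22 Jun 2004: 174 days at 1.65% → €7046000 × 1.65% × 174/366 = €55270.6721
23 Jun – 31 Dec 2004: 192 days at 0.25% → €7046000 × 0.25% × 192/366 = €9240.6557
Total = €64511.3279

€64511.33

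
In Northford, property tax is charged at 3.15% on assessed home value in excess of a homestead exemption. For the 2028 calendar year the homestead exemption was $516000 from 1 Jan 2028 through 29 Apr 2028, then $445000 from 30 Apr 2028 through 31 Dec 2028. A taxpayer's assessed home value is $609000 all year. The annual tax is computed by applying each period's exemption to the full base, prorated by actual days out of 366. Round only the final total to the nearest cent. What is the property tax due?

1 Jan – 29 Apr 2028: 120 days, exemption $516000 → ($609000 − $516000) × 3.15% × 120/366 = $960.4918
30 Apr – 31 Dec 2028: 246 days, exemption $445000 → ($609000 − $445000) × 3.15% × 246/366 = $3472.2295
Total = $4432.7213

$4432.72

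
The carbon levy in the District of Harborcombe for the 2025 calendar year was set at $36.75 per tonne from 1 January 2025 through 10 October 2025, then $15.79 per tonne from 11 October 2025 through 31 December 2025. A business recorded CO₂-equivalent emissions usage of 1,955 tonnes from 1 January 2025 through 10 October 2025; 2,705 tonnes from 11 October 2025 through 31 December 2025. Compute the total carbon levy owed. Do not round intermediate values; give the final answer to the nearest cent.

$114,558.20

1 January – 10 October 2025: 1,955 tonnes at $36.75/tonne → $71,846.25
11 October – 31 December 2025: 2,705 tonnes at $15.79/tonne → $42,711.95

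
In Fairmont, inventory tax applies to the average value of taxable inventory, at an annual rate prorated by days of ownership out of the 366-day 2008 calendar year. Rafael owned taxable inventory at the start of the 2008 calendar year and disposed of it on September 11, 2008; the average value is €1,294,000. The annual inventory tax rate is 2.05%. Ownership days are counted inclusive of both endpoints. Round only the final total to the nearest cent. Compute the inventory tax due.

€18,481.93

Days held (January 1 – September 11, 2008): 255 out of 366
Tax = €1,294,000 × 2.05% × 255/366 = €18,481.9262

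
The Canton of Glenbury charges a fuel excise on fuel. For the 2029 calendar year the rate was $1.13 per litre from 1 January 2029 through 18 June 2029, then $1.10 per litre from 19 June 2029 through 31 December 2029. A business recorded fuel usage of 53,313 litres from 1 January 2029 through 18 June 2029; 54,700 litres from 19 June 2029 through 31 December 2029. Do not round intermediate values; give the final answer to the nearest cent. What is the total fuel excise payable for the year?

1 January – 18 June 2029: 53,313 litres at $1.13/litre → $60243.69
19 June – 31 December 2029: 54,700 litres at $1.10/litre → $60170.00

$120413.69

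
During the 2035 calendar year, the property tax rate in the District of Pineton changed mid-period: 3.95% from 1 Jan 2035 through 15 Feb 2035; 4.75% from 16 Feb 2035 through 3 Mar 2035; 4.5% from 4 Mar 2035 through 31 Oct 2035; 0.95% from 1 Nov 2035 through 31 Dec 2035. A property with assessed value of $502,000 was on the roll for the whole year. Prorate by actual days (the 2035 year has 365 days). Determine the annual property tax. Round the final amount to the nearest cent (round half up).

$19,318.75

1 Jan – 15 Feb 2035: 46 days at 3.95% → $502,000 × 3.95% × 46/365 = $2,498.9973
16 Feb – 3 Mar 2035: 16 days at 4.75% → $502,000 × 4.75% × 16/365 = $1,045.2603
4 Mar – 31 Oct 2035: 242 days at 4.5% → $502,000 × 4.5% × 242/365 = $14,977.4795
1 Nov – 31 Dec 2035: 61 days at 0.95% → $502,000 × 0.95% × 61/365 = $797.0110
Total = $19,318.7479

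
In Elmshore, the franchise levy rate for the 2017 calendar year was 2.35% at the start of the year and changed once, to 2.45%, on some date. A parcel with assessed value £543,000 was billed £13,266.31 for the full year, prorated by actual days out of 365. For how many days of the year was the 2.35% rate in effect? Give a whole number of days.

25 days

Let d = days at the first rate; then 365 − d days at the second rate.
£543,000 × [2.35%·d + 2.45%·(365−d)] / 365 = £13,266.31
Solving gives d = 25, so the new rate took effect on 26 Jan 2017.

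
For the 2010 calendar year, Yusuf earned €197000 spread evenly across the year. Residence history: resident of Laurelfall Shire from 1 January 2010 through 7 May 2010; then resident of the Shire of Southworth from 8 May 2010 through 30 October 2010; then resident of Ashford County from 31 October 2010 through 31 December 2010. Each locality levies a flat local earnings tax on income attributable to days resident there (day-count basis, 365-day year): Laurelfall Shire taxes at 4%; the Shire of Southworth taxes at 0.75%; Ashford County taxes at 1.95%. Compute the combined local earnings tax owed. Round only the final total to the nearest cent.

€4106.78

Laurelfall Shire, 1 January – 7 May 2010: 127 days → €197000 × 4% × 127/365 = €2741.8082
The Shire of Southworth, 8 May – 30 October 2010: 176 days → €197000 × 0.75% × 176/365 = €712.4384
Ashford County, 31 October – 31 December 2010: 62 days → €197000 × 1.95% × 62/365 = €652.5288
Total = €4106.7753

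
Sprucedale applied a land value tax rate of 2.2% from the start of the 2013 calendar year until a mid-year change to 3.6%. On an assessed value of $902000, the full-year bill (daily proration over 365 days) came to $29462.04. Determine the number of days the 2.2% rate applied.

Let d = days at the first rate; then 365 − d days at the second rate.
$902000 × [2.2%·d + 3.6%·(365−d)] / 365 = $29462.04
Solving gives d = 87, so the new rate took effect on 29 Mar 2013.

87 days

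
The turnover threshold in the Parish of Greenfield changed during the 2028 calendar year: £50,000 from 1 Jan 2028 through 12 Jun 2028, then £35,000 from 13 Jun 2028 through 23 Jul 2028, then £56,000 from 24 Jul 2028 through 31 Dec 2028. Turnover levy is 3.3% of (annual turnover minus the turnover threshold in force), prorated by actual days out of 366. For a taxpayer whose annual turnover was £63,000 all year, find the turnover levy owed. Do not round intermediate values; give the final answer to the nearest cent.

1 Jan – 12 Jun 2028: 164 days, exemption £50,000 → (£63,000 − £50,000) × 3.3% × 164/366 = £192.2295
13 Jun – 23 Jul 2028: 41 days, exemption £35,000 → (£63,000 − £35,000) × 3.3% × 41/366 = £103.5082
24 Jul – 31 Dec 2028: 161 days, exemption £56,000 → (£63,000 − £56,000) × 3.3% × 161/366 = £101.6148
Total = £397.3525

£397.35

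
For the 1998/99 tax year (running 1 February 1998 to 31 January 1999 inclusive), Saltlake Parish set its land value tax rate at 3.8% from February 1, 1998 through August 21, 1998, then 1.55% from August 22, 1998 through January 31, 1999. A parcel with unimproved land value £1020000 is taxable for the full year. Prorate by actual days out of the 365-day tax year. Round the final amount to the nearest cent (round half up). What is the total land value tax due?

February 1 – August 21, 1998: 202 days at 3.8% → £1020000 × 3.8% × 202/365 = £21450.7397
August 22, 1998 – January 31, 1999: 163 days at 1.55% → £1020000 × 1.55% × 163/365 = £7060.3562
Total = £28511.0959

£28511.10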